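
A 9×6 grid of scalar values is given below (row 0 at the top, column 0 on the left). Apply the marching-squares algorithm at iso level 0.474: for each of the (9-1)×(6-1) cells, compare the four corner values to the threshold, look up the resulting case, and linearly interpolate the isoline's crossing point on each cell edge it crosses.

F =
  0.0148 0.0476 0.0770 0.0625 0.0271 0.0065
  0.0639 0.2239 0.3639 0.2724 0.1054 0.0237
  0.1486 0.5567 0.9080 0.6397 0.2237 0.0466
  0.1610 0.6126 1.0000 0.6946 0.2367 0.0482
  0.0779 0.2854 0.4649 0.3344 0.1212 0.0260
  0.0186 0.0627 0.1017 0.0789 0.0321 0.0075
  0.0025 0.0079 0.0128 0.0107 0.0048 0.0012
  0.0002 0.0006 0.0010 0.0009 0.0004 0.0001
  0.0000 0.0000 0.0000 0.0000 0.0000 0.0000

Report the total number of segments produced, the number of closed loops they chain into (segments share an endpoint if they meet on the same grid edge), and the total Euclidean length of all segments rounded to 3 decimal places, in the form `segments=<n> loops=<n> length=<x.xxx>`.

cell (1,0): code 0100 → (1.752,1.000)–(2.000,0.797)
cell (1,1): code 1100 → (1.202,2.000)–(1.752,1.000)
cell (1,2): code 1100 → (1.549,3.000)–(1.202,2.000)
cell (1,3): code 1000 → (2.000,3.398)–(1.549,3.000)
cell (2,0): code 0110 → (2.000,0.797)–(3.000,0.693)
cell (2,3): code 1001 → (3.000,3.482)–(2.000,3.398)
cell (3,0): code 0010 → (3.000,0.693)–(3.424,1.000)
cell (3,1): code 0011 → (3.424,1.000)–(3.983,2.000)
cell (3,2): code 0011 → (3.983,2.000)–(3.612,3.000)
cell (3,3): code 0001 → (3.612,3.000)–(3.000,3.482)
total: 10 segments, chained into 1 closed loop(s), length Σ = 8.645140

segments=10 loops=1 length=8.645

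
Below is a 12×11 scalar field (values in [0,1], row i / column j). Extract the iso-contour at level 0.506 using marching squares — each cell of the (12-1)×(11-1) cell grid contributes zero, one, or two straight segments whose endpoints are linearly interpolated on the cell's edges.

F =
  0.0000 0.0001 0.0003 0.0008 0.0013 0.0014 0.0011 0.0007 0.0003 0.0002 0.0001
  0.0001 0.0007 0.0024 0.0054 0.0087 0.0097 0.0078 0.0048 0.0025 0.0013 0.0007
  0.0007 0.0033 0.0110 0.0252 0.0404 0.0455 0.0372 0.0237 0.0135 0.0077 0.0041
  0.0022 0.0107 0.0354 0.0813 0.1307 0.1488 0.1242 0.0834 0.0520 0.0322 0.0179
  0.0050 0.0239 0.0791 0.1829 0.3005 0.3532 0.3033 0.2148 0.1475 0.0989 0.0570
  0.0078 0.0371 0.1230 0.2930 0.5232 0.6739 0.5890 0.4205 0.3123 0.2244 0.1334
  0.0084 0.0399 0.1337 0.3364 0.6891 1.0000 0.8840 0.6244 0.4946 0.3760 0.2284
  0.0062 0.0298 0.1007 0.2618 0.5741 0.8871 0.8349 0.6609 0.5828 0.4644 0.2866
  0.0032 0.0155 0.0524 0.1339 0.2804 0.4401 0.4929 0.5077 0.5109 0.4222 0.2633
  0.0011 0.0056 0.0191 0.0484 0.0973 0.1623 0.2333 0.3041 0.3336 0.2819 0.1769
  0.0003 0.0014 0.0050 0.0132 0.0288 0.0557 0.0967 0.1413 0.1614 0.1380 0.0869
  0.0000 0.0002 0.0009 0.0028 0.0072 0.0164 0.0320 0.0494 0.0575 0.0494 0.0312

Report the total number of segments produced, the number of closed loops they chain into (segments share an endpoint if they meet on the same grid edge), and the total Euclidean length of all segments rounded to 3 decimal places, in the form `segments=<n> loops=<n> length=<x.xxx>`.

segments=18 loops=1 length=13.649

cell (4,3): code 0100 → (4.923,4.000)–(5.000,3.925)
cell (4,4): code 1100 → (4.476,5.000)–(4.923,4.000)
cell (4,5): code 1100 → (4.709,6.000)–(4.476,5.000)
cell (4,6): code 1000 → (5.000,6.493)–(4.709,6.000)
cell (5,3): code 0110 → (5.000,3.925)–(6.000,3.481)
cell (5,6): code 1101 → (5.419,7.000)–(5.000,6.493)
cell (5,7): code 1000 → (6.000,7.912)–(5.419,7.000)
cell (6,3): code 0110 → (6.000,3.481)–(7.000,3.782)
cell (6,7): code 1101 → (6.129,8.000)–(6.000,7.912)
cell (6,8): code 1000 → (7.000,8.649)–(6.129,8.000)
cell (7,3): code 0010 → (7.000,3.782)–(7.232,4.000)
cell (7,4): code 0011 → (7.232,4.000)–(7.853,5.000)
cell (7,5): code 0011 → (7.853,5.000)–(7.962,6.000)
cell (7,6): code 0111 → (7.962,6.000)–(8.000,6.885)
cell (7,8): code 1001 → (8.000,8.055)–(7.000,8.649)
cell (8,6): code 0010 → (8.000,6.885)–(8.008,7.000)
cell (8,7): code 0011 → (8.008,7.000)–(8.028,8.000)
cell (8,8): code 0001 → (8.028,8.000)–(8.000,8.055)
total: 18 segments, chained into 1 closed loop(s), length Σ = 13.648593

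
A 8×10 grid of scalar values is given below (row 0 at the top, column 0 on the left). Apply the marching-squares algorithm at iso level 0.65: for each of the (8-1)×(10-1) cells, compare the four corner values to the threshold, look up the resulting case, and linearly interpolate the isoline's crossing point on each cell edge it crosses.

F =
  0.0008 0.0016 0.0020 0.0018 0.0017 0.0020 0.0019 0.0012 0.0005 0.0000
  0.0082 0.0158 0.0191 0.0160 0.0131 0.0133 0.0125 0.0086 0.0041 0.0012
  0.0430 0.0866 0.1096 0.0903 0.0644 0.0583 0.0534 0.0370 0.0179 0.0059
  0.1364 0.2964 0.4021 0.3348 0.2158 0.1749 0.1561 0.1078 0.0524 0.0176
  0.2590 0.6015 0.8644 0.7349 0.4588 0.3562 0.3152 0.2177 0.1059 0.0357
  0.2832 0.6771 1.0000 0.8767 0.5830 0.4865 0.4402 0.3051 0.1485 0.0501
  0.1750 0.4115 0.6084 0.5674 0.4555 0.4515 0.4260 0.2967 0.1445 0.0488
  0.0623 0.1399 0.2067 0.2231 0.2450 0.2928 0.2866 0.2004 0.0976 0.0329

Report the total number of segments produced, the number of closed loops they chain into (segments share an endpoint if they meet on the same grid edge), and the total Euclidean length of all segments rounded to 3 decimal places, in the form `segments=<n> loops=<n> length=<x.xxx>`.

cell (3,1): code 0100 → (3.536,2.000)–(4.000,1.184)
cell (3,2): code 1100 → (3.788,3.000)–(3.536,2.000)
cell (3,3): code 1000 → (4.000,3.307)–(3.788,3.000)
cell (4,0): code 0100 → (4.642,1.000)–(5.000,0.931)
cell (4,1): code 1110 → (4.000,1.184)–(4.642,1.000)
cell (4,3): code 1001 → (5.000,3.772)–(4.000,3.307)
cell (5,0): code 0010 → (5.000,0.931)–(5.102,1.000)
cell (5,1): code 0011 → (5.102,1.000)–(5.894,2.000)
cell (5,2): code 0011 → (5.894,2.000)–(5.733,3.000)
cell (5,3): code 0001 → (5.733,3.000)–(5.000,3.772)
total: 10 segments, chained into 1 closed loop(s), length Σ = 7.953850

segments=10 loops=1 length=7.954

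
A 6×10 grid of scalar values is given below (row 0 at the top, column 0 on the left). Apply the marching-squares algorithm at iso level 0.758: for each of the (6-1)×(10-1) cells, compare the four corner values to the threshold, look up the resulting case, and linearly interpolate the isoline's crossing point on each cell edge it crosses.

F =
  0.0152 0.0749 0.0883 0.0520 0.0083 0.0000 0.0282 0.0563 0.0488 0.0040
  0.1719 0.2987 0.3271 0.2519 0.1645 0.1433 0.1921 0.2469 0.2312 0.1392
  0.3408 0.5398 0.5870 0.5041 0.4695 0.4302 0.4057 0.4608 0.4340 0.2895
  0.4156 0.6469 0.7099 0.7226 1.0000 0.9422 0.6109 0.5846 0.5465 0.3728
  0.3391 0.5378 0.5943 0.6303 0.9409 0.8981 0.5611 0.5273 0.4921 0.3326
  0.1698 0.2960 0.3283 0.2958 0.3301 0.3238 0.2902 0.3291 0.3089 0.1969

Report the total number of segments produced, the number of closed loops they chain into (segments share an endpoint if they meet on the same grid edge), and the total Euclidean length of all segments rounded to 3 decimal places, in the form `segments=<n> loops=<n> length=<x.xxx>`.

segments=8 loops=1 length=6.845

cell (2,3): code 0100 → (2.544,4.000)–(3.000,3.128)
cell (2,4): code 1100 → (2.640,5.000)–(2.544,4.000)
cell (2,5): code 1000 → (3.000,5.556)–(2.640,5.000)
cell (3,3): code 0110 → (3.000,3.128)–(4.000,3.411)
cell (3,5): code 1001 → (4.000,5.416)–(3.000,5.556)
cell (4,3): code 0010 → (4.000,3.411)–(4.299,4.000)
cell (4,4): code 0011 → (4.299,4.000)–(4.244,5.000)
cell (4,5): code 0001 → (4.244,5.000)–(4.000,5.416)
total: 8 segments, chained into 1 closed loop(s), length Σ = 6.844713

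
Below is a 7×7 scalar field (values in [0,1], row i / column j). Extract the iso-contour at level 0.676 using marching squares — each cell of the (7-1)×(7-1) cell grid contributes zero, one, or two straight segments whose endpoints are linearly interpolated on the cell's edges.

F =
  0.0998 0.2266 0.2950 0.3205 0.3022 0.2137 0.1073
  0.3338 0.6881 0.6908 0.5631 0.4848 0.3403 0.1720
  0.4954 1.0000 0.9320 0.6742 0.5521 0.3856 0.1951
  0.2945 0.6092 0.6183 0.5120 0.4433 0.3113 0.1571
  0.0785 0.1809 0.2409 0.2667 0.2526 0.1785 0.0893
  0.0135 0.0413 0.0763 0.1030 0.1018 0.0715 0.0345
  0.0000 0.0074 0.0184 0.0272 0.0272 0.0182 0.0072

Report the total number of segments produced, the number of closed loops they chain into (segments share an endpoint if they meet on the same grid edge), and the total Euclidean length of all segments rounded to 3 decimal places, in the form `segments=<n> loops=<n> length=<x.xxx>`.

segments=8 loops=1 length=6.999

cell (0,0): code 0100 → (0.974,1.000)–(1.000,0.966)
cell (0,1): code 1100 → (0.963,2.000)–(0.974,1.000)
cell (0,2): code 1000 → (1.000,2.116)–(0.963,2.000)
cell (1,0): code 0110 → (1.000,0.966)–(2.000,0.358)
cell (1,2): code 1001 → (2.000,2.993)–(1.000,2.116)
cell (2,0): code 0010 → (2.000,0.358)–(2.829,1.000)
cell (2,1): code 0011 → (2.829,1.000)–(2.816,2.000)
cell (2,2): code 0001 → (2.816,2.000)–(2.000,2.993)
total: 8 segments, chained into 1 closed loop(s), length Σ = 6.999400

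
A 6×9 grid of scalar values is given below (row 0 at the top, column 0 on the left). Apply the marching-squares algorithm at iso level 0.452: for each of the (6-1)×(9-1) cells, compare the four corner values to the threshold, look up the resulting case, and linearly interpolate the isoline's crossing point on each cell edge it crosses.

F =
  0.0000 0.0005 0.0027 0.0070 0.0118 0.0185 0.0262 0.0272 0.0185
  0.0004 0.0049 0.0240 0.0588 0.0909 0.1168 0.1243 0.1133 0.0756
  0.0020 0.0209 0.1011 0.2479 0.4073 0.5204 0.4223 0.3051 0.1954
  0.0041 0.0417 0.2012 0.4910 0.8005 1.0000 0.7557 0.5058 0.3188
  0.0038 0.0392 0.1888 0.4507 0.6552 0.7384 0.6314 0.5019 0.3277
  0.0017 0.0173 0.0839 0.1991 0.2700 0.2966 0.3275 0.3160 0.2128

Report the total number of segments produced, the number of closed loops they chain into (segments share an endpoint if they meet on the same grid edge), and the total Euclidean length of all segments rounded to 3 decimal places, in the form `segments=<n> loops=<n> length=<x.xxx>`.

cell (1,4): code 0100 → (1.831,5.000)–(2.000,4.395)
cell (1,5): code 1000 → (2.000,5.697)–(1.831,5.000)
cell (2,2): code 0100 → (2.840,3.000)–(3.000,2.865)
cell (2,3): code 1100 → (2.114,4.000)–(2.840,3.000)
cell (2,4): code 1110 → (2.000,4.395)–(2.114,4.000)
cell (2,5): code 1101 → (2.089,6.000)–(2.000,5.697)
cell (2,6): code 1100 → (2.732,7.000)–(2.089,6.000)
cell (2,7): code 1000 → (3.000,7.288)–(2.732,7.000)
cell (3,2): code 0010 → (3.000,2.865)–(3.968,3.000)
cell (3,3): code 0111 → (3.968,3.000)–(4.000,3.006)
cell (3,7): code 1001 → (4.000,7.286)–(3.000,7.288)
cell (4,3): code 0010 → (4.000,3.006)–(4.528,4.000)
cell (4,4): code 0011 → (4.528,4.000)–(4.648,5.000)
cell (4,5): code 0011 → (4.648,5.000)–(4.590,6.000)
cell (4,6): code 0011 → (4.590,6.000)–(4.268,7.000)
cell (4,7): code 0001 → (4.268,7.000)–(4.000,7.286)
total: 16 segments, chained into 1 closed loop(s), length Σ = 11.686536

segments=16 loops=1 length=11.687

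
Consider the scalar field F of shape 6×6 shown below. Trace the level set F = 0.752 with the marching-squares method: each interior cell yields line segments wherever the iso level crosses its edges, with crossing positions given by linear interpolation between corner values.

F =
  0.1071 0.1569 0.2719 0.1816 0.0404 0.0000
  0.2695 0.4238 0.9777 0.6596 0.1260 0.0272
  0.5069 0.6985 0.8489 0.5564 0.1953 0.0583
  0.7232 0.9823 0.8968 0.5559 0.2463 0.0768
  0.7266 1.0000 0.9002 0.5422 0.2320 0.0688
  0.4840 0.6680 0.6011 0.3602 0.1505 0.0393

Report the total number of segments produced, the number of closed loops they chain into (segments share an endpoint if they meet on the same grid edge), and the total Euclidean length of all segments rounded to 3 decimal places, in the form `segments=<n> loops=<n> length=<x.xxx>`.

cell (0,1): code 0100 → (0.680,2.000)–(1.000,1.593)
cell (0,2): code 1000 → (1.000,2.710)–(0.680,2.000)
cell (1,1): code 0110 → (1.000,1.593)–(2.000,1.356)
cell (1,2): code 1001 → (2.000,2.331)–(1.000,2.710)
cell (2,0): code 0100 → (2.189,1.000)–(3.000,0.111)
cell (2,1): code 1110 → (2.000,1.356)–(2.189,1.000)
cell (2,2): code 1001 → (3.000,2.425)–(2.000,2.331)
cell (3,0): code 0110 → (3.000,0.111)–(4.000,0.093)
cell (3,2): code 1001 → (4.000,2.414)–(3.000,2.425)
cell (4,0): code 0010 → (4.000,0.093)–(4.747,1.000)
cell (4,1): code 0011 → (4.747,1.000)–(4.495,2.000)
cell (4,2): code 0001 → (4.495,2.000)–(4.000,2.414)
total: 12 segments, chained into 1 closed loop(s), length Σ = 10.855636

segments=12 loops=1 length=10.856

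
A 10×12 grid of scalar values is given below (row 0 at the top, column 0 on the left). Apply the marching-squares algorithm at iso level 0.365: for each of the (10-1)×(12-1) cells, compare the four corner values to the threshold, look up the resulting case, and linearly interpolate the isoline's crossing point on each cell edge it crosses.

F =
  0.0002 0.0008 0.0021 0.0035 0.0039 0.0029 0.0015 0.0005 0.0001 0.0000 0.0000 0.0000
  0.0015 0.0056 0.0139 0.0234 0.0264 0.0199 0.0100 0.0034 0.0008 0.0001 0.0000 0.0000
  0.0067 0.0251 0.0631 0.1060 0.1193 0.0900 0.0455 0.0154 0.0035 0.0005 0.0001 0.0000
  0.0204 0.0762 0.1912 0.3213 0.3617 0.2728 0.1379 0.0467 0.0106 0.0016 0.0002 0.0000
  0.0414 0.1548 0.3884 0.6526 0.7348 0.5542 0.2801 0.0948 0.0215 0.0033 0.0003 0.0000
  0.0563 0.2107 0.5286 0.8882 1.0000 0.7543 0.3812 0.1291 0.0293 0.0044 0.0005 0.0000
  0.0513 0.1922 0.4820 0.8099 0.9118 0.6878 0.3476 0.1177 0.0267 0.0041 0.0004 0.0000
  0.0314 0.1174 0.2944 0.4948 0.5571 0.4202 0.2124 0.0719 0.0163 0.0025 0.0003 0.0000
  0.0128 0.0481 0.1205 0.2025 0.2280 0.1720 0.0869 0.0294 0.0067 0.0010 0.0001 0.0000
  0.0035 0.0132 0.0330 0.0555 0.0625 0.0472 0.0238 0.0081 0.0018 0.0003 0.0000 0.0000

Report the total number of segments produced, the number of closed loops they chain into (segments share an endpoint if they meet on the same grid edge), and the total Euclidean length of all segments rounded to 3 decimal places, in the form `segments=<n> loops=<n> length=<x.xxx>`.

cell (3,1): code 0100 → (3.881,2.000)–(4.000,1.900)
cell (3,2): code 1100 → (3.132,3.000)–(3.881,2.000)
cell (3,3): code 1100 → (3.009,4.000)–(3.132,3.000)
cell (3,4): code 1100 → (3.328,5.000)–(3.009,4.000)
cell (3,5): code 1000 → (4.000,5.690)–(3.328,5.000)
cell (4,1): code 0110 → (4.000,1.900)–(5.000,1.485)
cell (4,5): code 1101 → (4.840,6.000)–(4.000,5.690)
cell (4,6): code 1000 → (5.000,6.064)–(4.840,6.000)
cell (5,1): code 0110 → (5.000,1.485)–(6.000,1.596)
cell (5,5): code 1011 → (6.000,5.949)–(5.482,6.000)
cell (5,6): code 0001 → (5.482,6.000)–(5.000,6.064)
cell (6,1): code 0010 → (6.000,1.596)–(6.624,2.000)
cell (6,2): code 0111 → (6.624,2.000)–(7.000,2.352)
cell (6,5): code 1001 → (7.000,5.266)–(6.000,5.949)
cell (7,2): code 0010 → (7.000,2.352)–(7.444,3.000)
cell (7,3): code 0011 → (7.444,3.000)–(7.584,4.000)
cell (7,4): code 0011 → (7.584,4.000)–(7.222,5.000)
cell (7,5): code 0001 → (7.222,5.000)–(7.000,5.266)
total: 18 segments, chained into 1 closed loop(s), length Σ = 14.263061

segments=18 loops=1 length=14.263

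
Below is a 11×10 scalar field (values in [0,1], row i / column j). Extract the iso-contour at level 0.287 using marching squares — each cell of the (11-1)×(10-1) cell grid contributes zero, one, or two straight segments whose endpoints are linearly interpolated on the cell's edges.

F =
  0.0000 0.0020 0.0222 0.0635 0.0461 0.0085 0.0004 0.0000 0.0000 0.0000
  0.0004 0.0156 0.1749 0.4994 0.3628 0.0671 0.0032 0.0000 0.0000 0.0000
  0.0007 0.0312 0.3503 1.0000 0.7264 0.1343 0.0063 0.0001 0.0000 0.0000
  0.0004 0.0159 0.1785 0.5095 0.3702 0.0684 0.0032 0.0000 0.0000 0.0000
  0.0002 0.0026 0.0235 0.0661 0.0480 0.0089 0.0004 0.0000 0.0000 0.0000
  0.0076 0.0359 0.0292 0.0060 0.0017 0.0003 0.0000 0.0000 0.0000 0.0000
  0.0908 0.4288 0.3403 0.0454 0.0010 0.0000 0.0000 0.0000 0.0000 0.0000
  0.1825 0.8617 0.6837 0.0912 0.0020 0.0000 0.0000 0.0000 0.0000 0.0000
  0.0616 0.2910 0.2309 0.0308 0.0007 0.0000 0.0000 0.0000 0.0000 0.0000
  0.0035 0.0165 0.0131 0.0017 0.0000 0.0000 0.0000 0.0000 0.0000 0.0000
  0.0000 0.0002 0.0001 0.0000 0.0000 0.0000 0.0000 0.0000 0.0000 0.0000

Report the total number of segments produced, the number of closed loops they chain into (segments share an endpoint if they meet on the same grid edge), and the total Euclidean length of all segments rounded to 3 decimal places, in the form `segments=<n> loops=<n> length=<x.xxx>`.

segments=22 loops=2 length=16.381

cell (0,2): code 0100 → (0.513,3.000)–(1.000,2.345)
cell (0,3): code 1100 → (0.761,4.000)–(0.513,3.000)
cell (0,4): code 1000 → (1.000,4.256)–(0.761,4.000)
cell (1,1): code 0100 → (1.639,2.000)–(2.000,1.802)
cell (1,2): code 1110 → (1.000,2.345)–(1.639,2.000)
cell (1,4): code 1001 → (2.000,4.742)–(1.000,4.256)
cell (2,1): code 0010 → (2.000,1.802)–(2.368,2.000)
cell (2,2): code 0111 → (2.368,2.000)–(3.000,2.328)
cell (2,4): code 1001 → (3.000,4.276)–(2.000,4.742)
cell (3,2): code 0010 → (3.000,2.328)–(3.502,3.000)
cell (3,3): code 0011 → (3.502,3.000)–(3.258,4.000)
cell (3,4): code 0001 → (3.258,4.000)–(3.000,4.276)
cell (5,0): code 0100 → (5.639,1.000)–(6.000,0.580)
cell (5,1): code 1100 → (5.829,2.000)–(5.639,1.000)
cell (5,2): code 1000 → (6.000,2.181)–(5.829,2.000)
cell (6,0): code 0110 → (6.000,0.580)–(7.000,0.154)
cell (6,2): code 1001 → (7.000,2.670)–(6.000,2.181)
cell (7,0): code 0110 → (7.000,0.154)–(8.000,0.983)
cell (7,1): code 1011 → (8.000,1.067)–(7.876,2.000)
cell (7,2): code 0001 → (7.876,2.000)–(7.000,2.670)
cell (8,0): code 0010 → (8.000,0.983)–(8.015,1.000)
cell (8,1): code 0001 → (8.015,1.000)–(8.000,1.067)
total: 22 segments, chained into 2 closed loop(s), length Σ = 16.380699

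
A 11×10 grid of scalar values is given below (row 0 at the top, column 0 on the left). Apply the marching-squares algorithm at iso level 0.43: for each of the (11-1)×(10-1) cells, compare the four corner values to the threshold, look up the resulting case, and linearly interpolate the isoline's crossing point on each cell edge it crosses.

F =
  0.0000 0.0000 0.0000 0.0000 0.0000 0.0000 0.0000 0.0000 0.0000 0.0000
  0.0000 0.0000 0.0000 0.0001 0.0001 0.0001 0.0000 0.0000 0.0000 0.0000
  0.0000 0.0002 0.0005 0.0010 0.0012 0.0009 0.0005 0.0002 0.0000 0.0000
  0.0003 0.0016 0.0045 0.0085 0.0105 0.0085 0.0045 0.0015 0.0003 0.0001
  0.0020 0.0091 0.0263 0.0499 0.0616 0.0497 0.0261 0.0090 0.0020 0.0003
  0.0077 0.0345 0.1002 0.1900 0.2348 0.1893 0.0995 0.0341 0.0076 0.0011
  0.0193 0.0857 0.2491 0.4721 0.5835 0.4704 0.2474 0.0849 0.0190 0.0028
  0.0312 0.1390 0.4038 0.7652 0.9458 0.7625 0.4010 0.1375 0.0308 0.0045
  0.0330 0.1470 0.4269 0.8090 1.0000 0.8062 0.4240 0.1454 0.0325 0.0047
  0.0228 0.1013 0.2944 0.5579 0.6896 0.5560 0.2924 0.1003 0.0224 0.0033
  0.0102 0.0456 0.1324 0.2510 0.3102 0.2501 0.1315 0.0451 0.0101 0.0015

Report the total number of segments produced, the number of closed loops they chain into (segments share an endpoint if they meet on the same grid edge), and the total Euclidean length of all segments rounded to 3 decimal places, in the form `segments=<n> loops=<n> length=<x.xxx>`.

segments=14 loops=1 length=12.631

cell (5,2): code 0100 → (5.851,3.000)–(6.000,2.811)
cell (5,3): code 1100 → (5.560,4.000)–(5.851,3.000)
cell (5,4): code 1100 → (5.856,5.000)–(5.560,4.000)
cell (5,5): code 1000 → (6.000,5.181)–(5.856,5.000)
cell (6,2): code 0110 → (6.000,2.811)–(7.000,2.072)
cell (6,5): code 1001 → (7.000,5.920)–(6.000,5.181)
cell (7,2): code 0110 → (7.000,2.072)–(8.000,2.008)
cell (7,5): code 1001 → (8.000,5.984)–(7.000,5.920)
cell (8,2): code 0110 → (8.000,2.008)–(9.000,2.515)
cell (8,5): code 1001 → (9.000,5.478)–(8.000,5.984)
cell (9,2): code 0010 → (9.000,2.515)–(9.417,3.000)
cell (9,3): code 0011 → (9.417,3.000)–(9.684,4.000)
cell (9,4): code 0011 → (9.684,4.000)–(9.412,5.000)
cell (9,5): code 0001 → (9.412,5.000)–(9.000,5.478)
total: 14 segments, chained into 1 closed loop(s), length Σ = 12.631150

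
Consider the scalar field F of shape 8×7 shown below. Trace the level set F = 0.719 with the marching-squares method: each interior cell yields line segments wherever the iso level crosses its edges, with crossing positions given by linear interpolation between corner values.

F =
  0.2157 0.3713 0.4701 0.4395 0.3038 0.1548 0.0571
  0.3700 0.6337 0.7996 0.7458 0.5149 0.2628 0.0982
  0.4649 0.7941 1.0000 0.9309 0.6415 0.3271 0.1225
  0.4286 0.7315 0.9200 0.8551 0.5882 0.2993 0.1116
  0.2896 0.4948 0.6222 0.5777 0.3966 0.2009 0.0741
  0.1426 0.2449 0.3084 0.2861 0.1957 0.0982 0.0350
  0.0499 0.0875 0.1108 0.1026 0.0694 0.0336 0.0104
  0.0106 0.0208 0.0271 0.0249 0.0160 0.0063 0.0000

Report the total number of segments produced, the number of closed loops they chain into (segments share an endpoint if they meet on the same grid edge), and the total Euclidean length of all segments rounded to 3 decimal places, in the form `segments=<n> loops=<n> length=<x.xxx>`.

cell (0,1): code 0100 → (0.755,2.000)–(1.000,1.514)
cell (0,2): code 1100 → (0.913,3.000)–(0.755,2.000)
cell (0,3): code 1000 → (1.000,3.116)–(0.913,3.000)
cell (1,0): code 0100 → (1.532,1.000)–(2.000,0.772)
cell (1,1): code 1110 → (1.000,1.514)–(1.532,1.000)
cell (1,3): code 1001 → (2.000,3.732)–(1.000,3.116)
cell (2,0): code 0110 → (2.000,0.772)–(3.000,0.959)
cell (2,3): code 1001 → (3.000,3.510)–(2.000,3.732)
cell (3,0): code 0010 → (3.000,0.959)–(3.053,1.000)
cell (3,1): code 0011 → (3.053,1.000)–(3.675,2.000)
cell (3,2): code 0011 → (3.675,2.000)–(3.491,3.000)
cell (3,3): code 0001 → (3.491,3.000)–(3.000,3.510)
total: 12 segments, chained into 1 closed loop(s), length Σ = 9.147617

segments=12 loops=1 length=9.148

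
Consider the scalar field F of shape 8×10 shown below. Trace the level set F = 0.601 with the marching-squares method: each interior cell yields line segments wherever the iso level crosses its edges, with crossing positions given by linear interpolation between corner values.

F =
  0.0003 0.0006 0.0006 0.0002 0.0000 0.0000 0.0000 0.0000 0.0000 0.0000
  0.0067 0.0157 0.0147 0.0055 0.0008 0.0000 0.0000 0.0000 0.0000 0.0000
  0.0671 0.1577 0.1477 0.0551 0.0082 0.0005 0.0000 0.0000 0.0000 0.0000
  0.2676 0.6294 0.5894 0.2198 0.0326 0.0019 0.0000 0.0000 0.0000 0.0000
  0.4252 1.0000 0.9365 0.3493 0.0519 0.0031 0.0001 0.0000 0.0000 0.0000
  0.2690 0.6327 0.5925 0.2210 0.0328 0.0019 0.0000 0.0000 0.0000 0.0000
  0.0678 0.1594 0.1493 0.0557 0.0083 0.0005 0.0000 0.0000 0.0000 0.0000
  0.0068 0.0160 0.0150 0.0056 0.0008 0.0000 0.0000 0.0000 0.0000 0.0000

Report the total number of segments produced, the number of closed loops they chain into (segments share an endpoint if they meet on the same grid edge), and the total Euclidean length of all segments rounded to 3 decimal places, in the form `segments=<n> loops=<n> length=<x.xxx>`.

segments=10 loops=1 length=6.815

cell (2,0): code 0100 → (2.940,1.000)–(3.000,0.922)
cell (2,1): code 1000 → (3.000,1.710)–(2.940,1.000)
cell (3,0): code 0110 → (3.000,0.922)–(4.000,0.306)
cell (3,1): code 1101 → (3.033,2.000)–(3.000,1.710)
cell (3,2): code 1000 → (4.000,2.571)–(3.033,2.000)
cell (4,0): code 0110 → (4.000,0.306)–(5.000,0.913)
cell (4,1): code 1011 → (5.000,1.789)–(4.975,2.000)
cell (4,2): code 0001 → (4.975,2.000)–(4.000,2.571)
cell (5,0): code 0010 → (5.000,0.913)–(5.067,1.000)
cell (5,1): code 0001 → (5.067,1.000)–(5.000,1.789)
total: 10 segments, chained into 1 closed loop(s), length Σ = 6.814869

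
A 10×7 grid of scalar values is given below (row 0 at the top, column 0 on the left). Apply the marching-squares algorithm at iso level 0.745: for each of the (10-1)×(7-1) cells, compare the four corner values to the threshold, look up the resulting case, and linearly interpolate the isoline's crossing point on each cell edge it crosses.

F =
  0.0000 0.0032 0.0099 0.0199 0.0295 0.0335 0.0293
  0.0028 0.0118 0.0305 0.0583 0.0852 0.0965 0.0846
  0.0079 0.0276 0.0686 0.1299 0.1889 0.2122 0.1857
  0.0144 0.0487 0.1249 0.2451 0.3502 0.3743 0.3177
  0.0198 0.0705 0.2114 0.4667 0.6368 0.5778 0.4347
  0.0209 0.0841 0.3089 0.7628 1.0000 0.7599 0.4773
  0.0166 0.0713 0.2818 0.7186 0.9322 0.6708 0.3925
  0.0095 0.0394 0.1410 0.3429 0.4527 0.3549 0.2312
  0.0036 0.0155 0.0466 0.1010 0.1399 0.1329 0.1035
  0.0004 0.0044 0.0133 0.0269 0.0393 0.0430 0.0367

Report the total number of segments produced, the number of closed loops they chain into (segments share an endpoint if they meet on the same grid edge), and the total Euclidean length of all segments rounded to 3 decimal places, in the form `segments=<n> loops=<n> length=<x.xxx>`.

segments=10 loops=1 length=6.379

cell (4,2): code 0100 → (4.940,3.000)–(5.000,2.961)
cell (4,3): code 1100 → (4.298,4.000)–(4.940,3.000)
cell (4,4): code 1100 → (4.918,5.000)–(4.298,4.000)
cell (4,5): code 1000 → (5.000,5.053)–(4.918,5.000)
cell (5,2): code 0010 → (5.000,2.961)–(5.403,3.000)
cell (5,3): code 0111 → (5.403,3.000)–(6.000,3.124)
cell (5,4): code 1011 → (6.000,4.716)–(5.167,5.000)
cell (5,5): code 0001 → (5.167,5.000)–(5.000,5.053)
cell (6,3): code 0010 → (6.000,3.124)–(6.390,4.000)
cell (6,4): code 0001 → (6.390,4.000)–(6.000,4.716)
total: 10 segments, chained into 1 closed loop(s), length Σ = 6.378991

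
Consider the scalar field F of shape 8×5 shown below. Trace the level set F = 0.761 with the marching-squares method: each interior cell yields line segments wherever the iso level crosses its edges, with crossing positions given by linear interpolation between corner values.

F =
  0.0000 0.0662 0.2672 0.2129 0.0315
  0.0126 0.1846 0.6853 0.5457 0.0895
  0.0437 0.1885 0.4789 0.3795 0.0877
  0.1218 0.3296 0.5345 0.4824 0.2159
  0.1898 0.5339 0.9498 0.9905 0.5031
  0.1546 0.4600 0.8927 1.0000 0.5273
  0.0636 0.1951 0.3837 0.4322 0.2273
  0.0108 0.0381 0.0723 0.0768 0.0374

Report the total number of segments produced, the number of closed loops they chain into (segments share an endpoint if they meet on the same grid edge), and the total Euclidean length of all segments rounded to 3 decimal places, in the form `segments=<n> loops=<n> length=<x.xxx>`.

cell (3,1): code 0100 → (3.545,2.000)–(4.000,1.546)
cell (3,2): code 1100 → (3.548,3.000)–(3.545,2.000)
cell (3,3): code 1000 → (4.000,3.471)–(3.548,3.000)
cell (4,1): code 0110 → (4.000,1.546)–(5.000,1.696)
cell (4,3): code 1001 → (5.000,3.506)–(4.000,3.471)
cell (5,1): code 0010 → (5.000,1.696)–(5.259,2.000)
cell (5,2): code 0011 → (5.259,2.000)–(5.421,3.000)
cell (5,3): code 0001 → (5.421,3.000)–(5.000,3.506)
total: 8 segments, chained into 1 closed loop(s), length Σ = 6.377105

segments=8 loops=1 length=6.377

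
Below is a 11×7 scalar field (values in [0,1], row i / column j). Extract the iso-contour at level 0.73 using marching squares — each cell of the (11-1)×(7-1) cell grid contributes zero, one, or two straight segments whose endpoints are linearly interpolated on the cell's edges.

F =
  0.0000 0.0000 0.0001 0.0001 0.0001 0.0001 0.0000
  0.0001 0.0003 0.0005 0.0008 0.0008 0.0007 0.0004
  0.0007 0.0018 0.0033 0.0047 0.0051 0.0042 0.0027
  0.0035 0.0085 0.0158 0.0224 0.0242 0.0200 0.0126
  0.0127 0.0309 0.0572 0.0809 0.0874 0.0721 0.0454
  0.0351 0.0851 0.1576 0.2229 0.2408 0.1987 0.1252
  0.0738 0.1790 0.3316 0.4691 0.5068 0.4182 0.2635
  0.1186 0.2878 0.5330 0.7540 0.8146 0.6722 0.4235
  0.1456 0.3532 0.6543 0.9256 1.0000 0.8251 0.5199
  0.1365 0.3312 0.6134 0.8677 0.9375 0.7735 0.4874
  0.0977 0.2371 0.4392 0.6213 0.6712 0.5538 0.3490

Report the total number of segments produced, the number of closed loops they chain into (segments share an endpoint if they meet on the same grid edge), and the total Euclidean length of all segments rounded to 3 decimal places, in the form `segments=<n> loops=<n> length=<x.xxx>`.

segments=12 loops=1 length=9.470

cell (6,2): code 0100 → (6.916,3.000)–(7.000,2.891)
cell (6,3): code 1100 → (6.725,4.000)–(6.916,3.000)
cell (6,4): code 1000 → (7.000,4.594)–(6.725,4.000)
cell (7,2): code 0110 → (7.000,2.891)–(8.000,2.279)
cell (7,4): code 1101 → (7.378,5.000)–(7.000,4.594)
cell (7,5): code 1000 → (8.000,5.312)–(7.378,5.000)
cell (8,2): code 0110 → (8.000,2.279)–(9.000,2.459)
cell (8,5): code 1001 → (9.000,5.152)–(8.000,5.312)
cell (9,2): code 0010 → (9.000,2.459)–(9.559,3.000)
cell (9,3): code 0011 → (9.559,3.000)–(9.779,4.000)
cell (9,4): code 0011 → (9.779,4.000)–(9.198,5.000)
cell (9,5): code 0001 → (9.198,5.000)–(9.000,5.152)
total: 12 segments, chained into 1 closed loop(s), length Σ = 9.470020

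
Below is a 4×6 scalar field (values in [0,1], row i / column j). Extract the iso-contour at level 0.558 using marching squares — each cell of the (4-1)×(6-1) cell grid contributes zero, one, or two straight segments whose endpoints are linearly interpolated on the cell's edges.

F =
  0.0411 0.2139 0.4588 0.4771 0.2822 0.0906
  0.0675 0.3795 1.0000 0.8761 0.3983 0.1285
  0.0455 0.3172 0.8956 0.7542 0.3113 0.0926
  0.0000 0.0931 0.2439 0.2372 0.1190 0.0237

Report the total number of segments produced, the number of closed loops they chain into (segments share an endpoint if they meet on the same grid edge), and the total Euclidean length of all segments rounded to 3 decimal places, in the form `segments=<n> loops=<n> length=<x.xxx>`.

segments=8 loops=1 length=7.529

cell (0,1): code 0100 → (0.183,2.000)–(1.000,1.288)
cell (0,2): code 1100 → (0.203,3.000)–(0.183,2.000)
cell (0,3): code 1000 → (1.000,3.666)–(0.203,3.000)
cell (1,1): code 0110 → (1.000,1.288)–(2.000,1.416)
cell (1,3): code 1001 → (2.000,3.443)–(1.000,3.666)
cell (2,1): code 0010 → (2.000,1.416)–(2.518,2.000)
cell (2,2): code 0011 → (2.518,2.000)–(2.379,3.000)
cell (2,3): code 0001 → (2.379,3.000)–(2.000,3.443)
total: 8 segments, chained into 1 closed loop(s), length Σ = 7.528591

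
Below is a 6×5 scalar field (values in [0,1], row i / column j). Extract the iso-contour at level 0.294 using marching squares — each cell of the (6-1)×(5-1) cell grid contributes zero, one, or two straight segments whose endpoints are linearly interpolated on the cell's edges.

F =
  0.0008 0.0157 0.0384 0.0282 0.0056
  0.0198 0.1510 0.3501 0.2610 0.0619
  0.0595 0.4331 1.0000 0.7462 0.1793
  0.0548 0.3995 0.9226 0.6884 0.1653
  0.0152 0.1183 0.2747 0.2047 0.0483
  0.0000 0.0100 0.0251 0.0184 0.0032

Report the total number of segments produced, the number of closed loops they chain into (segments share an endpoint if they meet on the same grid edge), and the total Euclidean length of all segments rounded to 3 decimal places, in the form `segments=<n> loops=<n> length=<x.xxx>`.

segments=12 loops=1 length=9.863

cell (0,1): code 0100 → (0.820,2.000)–(1.000,1.718)
cell (0,2): code 1000 → (1.000,2.630)–(0.820,2.000)
cell (1,0): code 0100 → (1.507,1.000)–(2.000,0.628)
cell (1,1): code 1110 → (1.000,1.718)–(1.507,1.000)
cell (1,2): code 1101 → (1.068,3.000)–(1.000,2.630)
cell (1,3): code 1000 → (2.000,3.798)–(1.068,3.000)
cell (2,0): code 0110 → (2.000,0.628)–(3.000,0.694)
cell (2,3): code 1001 → (3.000,3.754)–(2.000,3.798)
cell (3,0): code 0010 → (3.000,0.694)–(3.375,1.000)
cell (3,1): code 0011 → (3.375,1.000)–(3.970,2.000)
cell (3,2): code 0011 → (3.970,2.000)–(3.815,3.000)
cell (3,3): code 0001 → (3.815,3.000)–(3.000,3.754)
total: 12 segments, chained into 1 closed loop(s), length Σ = 9.862894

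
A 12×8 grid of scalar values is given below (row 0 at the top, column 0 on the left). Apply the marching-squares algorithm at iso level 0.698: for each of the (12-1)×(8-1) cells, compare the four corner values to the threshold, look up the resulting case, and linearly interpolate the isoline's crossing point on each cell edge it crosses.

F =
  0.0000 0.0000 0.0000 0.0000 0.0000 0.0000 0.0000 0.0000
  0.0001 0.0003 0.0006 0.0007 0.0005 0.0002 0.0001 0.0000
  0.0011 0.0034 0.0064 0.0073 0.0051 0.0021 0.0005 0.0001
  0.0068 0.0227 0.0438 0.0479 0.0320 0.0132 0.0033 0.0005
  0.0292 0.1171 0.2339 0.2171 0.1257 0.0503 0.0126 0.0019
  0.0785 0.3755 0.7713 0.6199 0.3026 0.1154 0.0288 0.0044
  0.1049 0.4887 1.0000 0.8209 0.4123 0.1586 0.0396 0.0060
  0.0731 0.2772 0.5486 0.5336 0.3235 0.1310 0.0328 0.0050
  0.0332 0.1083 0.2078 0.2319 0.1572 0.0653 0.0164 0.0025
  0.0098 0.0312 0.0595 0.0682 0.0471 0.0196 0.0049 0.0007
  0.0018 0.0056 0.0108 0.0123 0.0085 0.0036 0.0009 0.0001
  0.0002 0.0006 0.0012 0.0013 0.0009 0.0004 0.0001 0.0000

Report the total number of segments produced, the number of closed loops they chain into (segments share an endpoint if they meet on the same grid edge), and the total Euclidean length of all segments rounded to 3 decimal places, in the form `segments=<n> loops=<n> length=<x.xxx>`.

segments=8 loops=1 length=5.583

cell (4,1): code 0100 → (4.864,2.000)–(5.000,1.815)
cell (4,2): code 1000 → (5.000,2.484)–(4.864,2.000)
cell (5,1): code 0110 → (5.000,1.815)–(6.000,1.409)
cell (5,2): code 1101 → (5.389,3.000)–(5.000,2.484)
cell (5,3): code 1000 → (6.000,3.301)–(5.389,3.000)
cell (6,1): code 0010 → (6.000,1.409)–(6.669,2.000)
cell (6,2): code 0011 → (6.669,2.000)–(6.428,3.000)
cell (6,3): code 0001 → (6.428,3.000)–(6.000,3.301)
total: 8 segments, chained into 1 closed loop(s), length Σ = 5.583384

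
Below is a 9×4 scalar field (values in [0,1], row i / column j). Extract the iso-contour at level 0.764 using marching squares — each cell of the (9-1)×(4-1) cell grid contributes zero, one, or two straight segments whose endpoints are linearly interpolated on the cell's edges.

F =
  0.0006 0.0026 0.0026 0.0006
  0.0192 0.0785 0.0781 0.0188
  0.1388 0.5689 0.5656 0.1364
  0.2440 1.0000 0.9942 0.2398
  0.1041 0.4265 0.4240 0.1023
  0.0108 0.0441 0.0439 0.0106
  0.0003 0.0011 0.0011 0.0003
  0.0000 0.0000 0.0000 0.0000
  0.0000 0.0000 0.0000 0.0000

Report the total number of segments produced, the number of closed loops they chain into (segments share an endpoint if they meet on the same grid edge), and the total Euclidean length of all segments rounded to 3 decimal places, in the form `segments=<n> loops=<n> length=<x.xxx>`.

cell (2,0): code 0100 → (2.453,1.000)–(3.000,0.688)
cell (2,1): code 1100 → (2.463,2.000)–(2.453,1.000)
cell (2,2): code 1000 → (3.000,2.305)–(2.463,2.000)
cell (3,0): code 0010 → (3.000,0.688)–(3.412,1.000)
cell (3,1): code 0011 → (3.412,1.000)–(3.404,2.000)
cell (3,2): code 0001 → (3.404,2.000)–(3.000,2.305)
total: 6 segments, chained into 1 closed loop(s), length Σ = 4.270578

segments=6 loops=1 length=4.271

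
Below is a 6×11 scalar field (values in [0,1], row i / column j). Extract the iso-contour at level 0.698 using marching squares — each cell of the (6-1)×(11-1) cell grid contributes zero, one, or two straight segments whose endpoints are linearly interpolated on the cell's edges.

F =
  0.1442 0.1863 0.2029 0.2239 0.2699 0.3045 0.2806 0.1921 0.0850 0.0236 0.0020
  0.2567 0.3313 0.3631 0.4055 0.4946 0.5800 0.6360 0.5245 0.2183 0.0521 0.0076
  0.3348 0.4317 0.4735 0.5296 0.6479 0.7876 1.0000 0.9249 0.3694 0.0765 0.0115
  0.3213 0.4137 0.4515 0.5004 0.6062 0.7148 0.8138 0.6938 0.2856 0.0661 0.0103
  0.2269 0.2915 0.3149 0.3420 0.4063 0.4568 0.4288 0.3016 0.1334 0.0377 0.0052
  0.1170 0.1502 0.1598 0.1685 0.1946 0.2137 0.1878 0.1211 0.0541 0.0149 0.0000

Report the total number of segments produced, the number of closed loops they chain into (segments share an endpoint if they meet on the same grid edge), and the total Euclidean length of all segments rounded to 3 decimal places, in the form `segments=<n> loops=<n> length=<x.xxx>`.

segments=10 loops=1 length=8.003

cell (1,4): code 0100 → (1.568,5.000)–(2.000,4.359)
cell (1,5): code 1100 → (1.170,6.000)–(1.568,5.000)
cell (1,6): code 1100 → (1.433,7.000)–(1.170,6.000)
cell (1,7): code 1000 → (2.000,7.408)–(1.433,7.000)
cell (2,4): code 0110 → (2.000,4.359)–(3.000,4.845)
cell (2,6): code 1011 → (3.000,6.965)–(2.982,7.000)
cell (2,7): code 0001 → (2.982,7.000)–(2.000,7.408)
cell (3,4): code 0010 → (3.000,4.845)–(3.065,5.000)
cell (3,5): code 0011 → (3.065,5.000)–(3.301,6.000)
cell (3,6): code 0001 → (3.301,6.000)–(3.000,6.965)
total: 10 segments, chained into 1 closed loop(s), length Σ = 8.002944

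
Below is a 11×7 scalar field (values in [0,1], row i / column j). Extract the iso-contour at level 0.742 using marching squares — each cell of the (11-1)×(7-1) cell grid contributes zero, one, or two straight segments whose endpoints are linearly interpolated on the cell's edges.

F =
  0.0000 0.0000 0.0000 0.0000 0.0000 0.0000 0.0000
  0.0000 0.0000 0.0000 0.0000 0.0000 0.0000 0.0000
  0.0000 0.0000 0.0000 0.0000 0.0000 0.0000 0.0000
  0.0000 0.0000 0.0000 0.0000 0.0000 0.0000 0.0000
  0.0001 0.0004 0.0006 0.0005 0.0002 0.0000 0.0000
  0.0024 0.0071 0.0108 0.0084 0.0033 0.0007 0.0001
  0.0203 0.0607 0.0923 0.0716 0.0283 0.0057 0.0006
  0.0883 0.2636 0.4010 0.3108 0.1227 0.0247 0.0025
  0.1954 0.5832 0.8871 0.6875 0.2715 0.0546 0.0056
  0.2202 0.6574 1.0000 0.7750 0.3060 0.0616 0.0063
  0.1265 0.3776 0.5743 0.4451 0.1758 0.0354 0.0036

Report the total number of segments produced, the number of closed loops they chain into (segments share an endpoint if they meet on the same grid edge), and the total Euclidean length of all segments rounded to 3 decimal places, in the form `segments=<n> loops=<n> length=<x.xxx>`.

cell (7,1): code 0100 → (7.702,2.000)–(8.000,1.523)
cell (7,2): code 1000 → (8.000,2.727)–(7.702,2.000)
cell (8,1): code 0110 → (8.000,1.523)–(9.000,1.247)
cell (8,2): code 1101 → (8.623,3.000)–(8.000,2.727)
cell (8,3): code 1000 → (9.000,3.070)–(8.623,3.000)
cell (9,1): code 0010 → (9.000,1.247)–(9.606,2.000)
cell (9,2): code 0011 → (9.606,2.000)–(9.100,3.000)
cell (9,3): code 0001 → (9.100,3.000)–(9.000,3.070)
total: 8 segments, chained into 1 closed loop(s), length Σ = 5.659647

segments=8 loops=1 length=5.660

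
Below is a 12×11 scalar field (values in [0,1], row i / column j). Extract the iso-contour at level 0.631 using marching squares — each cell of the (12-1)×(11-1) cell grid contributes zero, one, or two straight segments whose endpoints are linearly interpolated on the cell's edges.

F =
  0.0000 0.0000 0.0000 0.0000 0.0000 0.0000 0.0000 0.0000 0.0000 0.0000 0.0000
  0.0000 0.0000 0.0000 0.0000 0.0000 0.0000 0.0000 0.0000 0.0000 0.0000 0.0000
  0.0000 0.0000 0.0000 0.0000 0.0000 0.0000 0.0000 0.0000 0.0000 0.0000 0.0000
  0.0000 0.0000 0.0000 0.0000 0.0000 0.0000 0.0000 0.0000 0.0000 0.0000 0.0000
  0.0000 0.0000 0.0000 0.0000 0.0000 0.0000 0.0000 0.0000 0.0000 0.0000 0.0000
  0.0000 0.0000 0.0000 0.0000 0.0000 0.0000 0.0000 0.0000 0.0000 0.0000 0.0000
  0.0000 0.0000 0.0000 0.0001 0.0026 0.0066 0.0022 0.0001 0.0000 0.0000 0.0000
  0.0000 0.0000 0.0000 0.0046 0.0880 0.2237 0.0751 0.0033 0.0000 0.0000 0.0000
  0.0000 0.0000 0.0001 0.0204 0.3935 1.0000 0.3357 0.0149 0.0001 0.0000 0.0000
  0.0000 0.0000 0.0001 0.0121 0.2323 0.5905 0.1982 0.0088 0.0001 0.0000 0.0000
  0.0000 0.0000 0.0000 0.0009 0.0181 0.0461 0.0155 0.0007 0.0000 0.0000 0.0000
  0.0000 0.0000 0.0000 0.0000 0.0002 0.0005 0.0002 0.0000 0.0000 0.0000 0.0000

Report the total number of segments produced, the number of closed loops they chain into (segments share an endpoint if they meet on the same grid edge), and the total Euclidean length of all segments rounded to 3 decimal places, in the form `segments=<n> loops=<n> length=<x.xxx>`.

cell (7,4): code 0100 → (7.525,5.000)–(8.000,4.392)
cell (7,5): code 1000 → (8.000,5.555)–(7.525,5.000)
cell (8,4): code 0010 → (8.000,4.392)–(8.901,5.000)
cell (8,5): code 0001 → (8.901,5.000)–(8.000,5.555)
total: 4 segments, chained into 1 closed loop(s), length Σ = 3.648977

segments=4 loops=1 length=3.649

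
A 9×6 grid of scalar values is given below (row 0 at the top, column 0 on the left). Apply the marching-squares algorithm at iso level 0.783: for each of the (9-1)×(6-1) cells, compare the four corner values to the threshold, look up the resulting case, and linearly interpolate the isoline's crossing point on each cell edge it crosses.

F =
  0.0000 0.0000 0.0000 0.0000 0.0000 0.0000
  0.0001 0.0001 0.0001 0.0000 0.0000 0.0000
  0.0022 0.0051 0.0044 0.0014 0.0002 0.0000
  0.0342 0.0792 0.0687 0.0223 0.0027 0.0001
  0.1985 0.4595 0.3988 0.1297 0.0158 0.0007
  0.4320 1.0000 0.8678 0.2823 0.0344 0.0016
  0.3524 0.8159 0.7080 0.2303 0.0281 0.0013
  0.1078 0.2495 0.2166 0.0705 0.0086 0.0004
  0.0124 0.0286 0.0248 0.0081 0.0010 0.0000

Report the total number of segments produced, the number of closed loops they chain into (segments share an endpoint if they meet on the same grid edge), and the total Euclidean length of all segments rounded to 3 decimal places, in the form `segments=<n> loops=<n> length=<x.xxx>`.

cell (4,0): code 0100 → (4.599,1.000)–(5.000,0.618)
cell (4,1): code 1100 → (4.819,2.000)–(4.599,1.000)
cell (4,2): code 1000 → (5.000,2.145)–(4.819,2.000)
cell (5,0): code 0110 → (5.000,0.618)–(6.000,0.929)
cell (5,1): code 1011 → (6.000,1.305)–(5.531,2.000)
cell (5,2): code 0001 → (5.531,2.000)–(5.000,2.145)
cell (6,0): code 0010 → (6.000,0.929)–(6.058,1.000)
cell (6,1): code 0001 → (6.058,1.000)–(6.000,1.305)
total: 8 segments, chained into 1 closed loop(s), length Σ = 4.648082

segments=8 loops=1 length=4.648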